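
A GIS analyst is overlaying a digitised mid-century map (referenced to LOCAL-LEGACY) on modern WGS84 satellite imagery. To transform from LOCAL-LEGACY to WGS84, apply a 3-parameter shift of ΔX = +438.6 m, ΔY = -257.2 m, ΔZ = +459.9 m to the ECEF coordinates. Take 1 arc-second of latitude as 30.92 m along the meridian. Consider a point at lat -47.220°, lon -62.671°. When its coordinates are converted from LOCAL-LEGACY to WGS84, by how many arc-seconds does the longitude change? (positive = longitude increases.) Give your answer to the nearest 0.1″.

Δλ = 12.9″

sin φ = -0.733967, cos φ = 0.679185, sin λ = -0.888385, cos λ = 0.459099.
East component: ΔE = −sin λ·ΔX + cos λ·ΔY = −(-0.888385)(438.6) + (0.459099)(-257.2) = 271.57 m.
1° of latitude spans 3600 × 30.92 = 111312 m; at latitude φ, 1° of longitude spans that × cos φ = 75601.5 m, so Δλ = 271.57 / 75601.5 × 3600 = 12.931″.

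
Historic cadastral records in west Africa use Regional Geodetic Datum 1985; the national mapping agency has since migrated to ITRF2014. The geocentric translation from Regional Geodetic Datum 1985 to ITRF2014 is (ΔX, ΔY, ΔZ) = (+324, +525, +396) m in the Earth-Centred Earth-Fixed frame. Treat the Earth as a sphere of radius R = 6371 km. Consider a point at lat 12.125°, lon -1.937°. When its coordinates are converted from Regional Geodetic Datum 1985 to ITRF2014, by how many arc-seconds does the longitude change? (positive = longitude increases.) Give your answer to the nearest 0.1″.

Δλ = 17.7″

sin φ = 0.210045, cos φ = 0.977692, sin λ = -0.033801, cos λ = 0.999429.
East component: ΔE = −sin λ·ΔX + cos λ·ΔY = −(-0.033801)(324) + (0.999429)(525) = 535.65 m.
1° of latitude spans πR/180 = 111195 m; at latitude φ, 1° of longitude spans that × cos φ = 108714.4 m, so Δλ = 535.65 / 108714.4 × 3600 = 17.738″.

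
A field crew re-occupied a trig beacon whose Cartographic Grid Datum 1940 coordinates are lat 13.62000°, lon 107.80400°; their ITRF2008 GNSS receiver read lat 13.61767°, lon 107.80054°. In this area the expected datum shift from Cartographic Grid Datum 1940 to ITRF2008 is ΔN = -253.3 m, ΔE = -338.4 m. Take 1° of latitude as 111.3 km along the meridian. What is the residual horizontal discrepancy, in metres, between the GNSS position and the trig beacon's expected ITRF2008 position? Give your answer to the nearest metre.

Observed coordinate differences: Δφ = -0.00233°, Δλ = -0.00346°.
Converting to metres (1° lat = 111300 m, cos φ = 0.971879): observed ΔN = -259.3 m, observed ΔE = -374.3 m.
Subtracting the expected shift leaves a residual of -259.3 − (-253.3) = -6.0 m north and -374.3 − (-338.4) = -35.9 m east.
Residual distance = √((-6.0)² + (-35.9)²) = 36.4 m.

36 m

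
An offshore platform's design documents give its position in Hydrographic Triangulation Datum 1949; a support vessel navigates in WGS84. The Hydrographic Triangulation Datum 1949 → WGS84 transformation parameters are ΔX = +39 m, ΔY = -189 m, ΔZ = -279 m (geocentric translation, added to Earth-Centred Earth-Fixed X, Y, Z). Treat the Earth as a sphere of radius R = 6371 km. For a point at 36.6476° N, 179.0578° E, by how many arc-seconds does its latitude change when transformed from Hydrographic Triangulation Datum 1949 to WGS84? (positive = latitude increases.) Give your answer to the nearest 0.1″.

Δφ = -6.4″

sin φ = 0.596892, cos φ = 0.802322, sin λ = 0.016444, cos λ = -0.999865.
North component: ΔN = −sin φ cos λ·ΔX − sin φ sin λ·ΔY + cos φ·ΔZ = −(0.596892)(-0.999865)(39) − (0.596892)(0.016444)(-189) + (0.802322)(-279) = -198.72 m.
1° of latitude spans πR/180 = 111195 m, so Δφ = -198.72 / 111195 × 3600 = -6.434″.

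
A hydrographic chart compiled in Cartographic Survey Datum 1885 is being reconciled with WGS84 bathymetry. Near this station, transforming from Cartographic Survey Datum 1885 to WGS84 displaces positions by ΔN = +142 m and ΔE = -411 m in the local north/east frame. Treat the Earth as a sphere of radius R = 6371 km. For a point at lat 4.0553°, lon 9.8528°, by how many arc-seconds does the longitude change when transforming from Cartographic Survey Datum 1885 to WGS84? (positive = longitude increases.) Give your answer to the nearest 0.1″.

Δλ = -13.3″

At latitude 4.0553°, cos φ = 0.997496.
One radian of longitude at latitude φ spans R cos φ, so Δλ = ΔE / (R cos φ) = -411.0 / (6371000 × 0.997496) = -6.4673e-05 rad = -13.340″.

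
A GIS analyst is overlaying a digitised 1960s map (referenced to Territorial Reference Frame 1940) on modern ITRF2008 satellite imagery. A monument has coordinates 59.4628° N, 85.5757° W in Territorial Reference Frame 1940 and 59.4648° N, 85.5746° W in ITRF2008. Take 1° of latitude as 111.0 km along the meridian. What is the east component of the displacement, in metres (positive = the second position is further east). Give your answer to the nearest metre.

ΔE = 62 m

Δφ = 59.4648° − 59.4628° = +0.0020°; Δλ = -85.5746° − -85.5757° = +0.0011°.
ΔN = Δφ × 111000 = 222.0 m; ΔE = Δλ × 111000 × cos(59.4628°) = +0.0011 × 111000 × 0.508098 = 62.0 m.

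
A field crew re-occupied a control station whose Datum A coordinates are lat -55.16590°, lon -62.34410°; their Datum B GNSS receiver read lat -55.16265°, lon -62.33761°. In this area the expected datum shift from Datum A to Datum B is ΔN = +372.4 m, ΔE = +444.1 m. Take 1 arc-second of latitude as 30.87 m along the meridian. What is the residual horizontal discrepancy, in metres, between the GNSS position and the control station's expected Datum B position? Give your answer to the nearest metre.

Observed coordinate differences: Δφ = +0.00325°, Δλ = +0.00649°.
Converting to metres (1° lat = 111132 m, cos φ = 0.571202): observed ΔN = 361.2 m, observed ΔE = 412.0 m.
Subtracting the expected shift leaves a residual of 361.2 − (372.4) = -11.2 m north and 412.0 − (444.1) = -32.1 m east.
Residual distance = √((-11.2)² + (-32.1)²) = 34.0 m.

34 m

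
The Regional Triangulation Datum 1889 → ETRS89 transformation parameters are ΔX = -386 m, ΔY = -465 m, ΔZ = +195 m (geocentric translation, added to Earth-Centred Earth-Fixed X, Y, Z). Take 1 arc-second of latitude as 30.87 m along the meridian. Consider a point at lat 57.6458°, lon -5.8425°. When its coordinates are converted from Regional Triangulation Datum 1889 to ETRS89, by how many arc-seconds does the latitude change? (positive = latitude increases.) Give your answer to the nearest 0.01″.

sin φ = 0.844756, cos φ = 0.535152, sin λ = -0.101794, cos λ = 0.994805.
North component: ΔN = −sin φ cos λ·ΔX − sin φ sin λ·ΔY + cos φ·ΔZ = −(0.844756)(0.994805)(-386) − (0.844756)(-0.101794)(-465) + (0.535152)(195) = 388.75 m.
1° of latitude spans 3600 × 30.87 = 111132 m, so Δφ = 388.75 / 111132 × 3600 = 12.593″.

Δφ = 12.59″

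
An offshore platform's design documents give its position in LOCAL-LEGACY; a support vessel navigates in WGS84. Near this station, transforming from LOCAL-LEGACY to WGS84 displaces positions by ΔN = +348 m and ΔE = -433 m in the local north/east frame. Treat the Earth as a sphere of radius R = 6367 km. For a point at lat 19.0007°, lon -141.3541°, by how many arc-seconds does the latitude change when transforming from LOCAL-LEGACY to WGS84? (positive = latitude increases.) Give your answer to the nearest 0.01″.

Δφ = 11.27″

On a sphere of radius R, 1 rad of latitude = R, so Δφ = ΔN / R = 348.0 / 6367000 = 5.4657e-05 rad = 11.274″.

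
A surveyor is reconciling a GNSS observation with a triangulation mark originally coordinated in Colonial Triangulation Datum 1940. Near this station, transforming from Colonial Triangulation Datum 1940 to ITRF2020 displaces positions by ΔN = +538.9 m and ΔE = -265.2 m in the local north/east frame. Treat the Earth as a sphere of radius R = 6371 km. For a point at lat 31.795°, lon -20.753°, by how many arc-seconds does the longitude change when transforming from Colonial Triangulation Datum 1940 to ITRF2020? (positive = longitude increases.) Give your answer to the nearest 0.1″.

Δλ = -10.1″

At latitude 31.795°, cos φ = 0.849939.
One radian of longitude at latitude φ spans R cos φ, so Δλ = ΔE / (R cos φ) = -265.2 / (6371000 × 0.849939) = -4.8975e-05 rad = -10.102″.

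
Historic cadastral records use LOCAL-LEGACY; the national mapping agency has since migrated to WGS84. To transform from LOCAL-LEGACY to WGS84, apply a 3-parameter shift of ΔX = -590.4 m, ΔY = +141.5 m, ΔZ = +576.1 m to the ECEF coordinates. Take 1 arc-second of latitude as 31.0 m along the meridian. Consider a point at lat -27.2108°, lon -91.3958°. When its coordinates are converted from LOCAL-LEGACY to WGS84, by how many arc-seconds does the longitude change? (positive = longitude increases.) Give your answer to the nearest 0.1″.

Δλ = -21.5″

sin φ = -0.457266, cos φ = 0.889330, sin λ = -0.999703, cos λ = -0.024359.
East component: ΔE = −sin λ·ΔX + cos λ·ΔY = −(-0.999703)(-590.4) + (-0.024359)(141.5) = -593.67 m.
1° of latitude spans 3600 × 31.00 = 111600 m; at latitude φ, 1° of longitude spans that × cos φ = 99249.2 m, so Δλ = -593.67 / 99249.2 × 3600 = -21.534″.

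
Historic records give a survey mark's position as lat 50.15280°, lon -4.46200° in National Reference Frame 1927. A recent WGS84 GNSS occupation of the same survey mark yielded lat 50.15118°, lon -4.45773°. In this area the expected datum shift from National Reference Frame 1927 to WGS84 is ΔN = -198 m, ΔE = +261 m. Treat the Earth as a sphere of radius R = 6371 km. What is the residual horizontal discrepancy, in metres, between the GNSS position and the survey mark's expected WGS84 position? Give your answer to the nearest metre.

Observed coordinate differences: Δφ = -0.00162°, Δλ = +0.00427°.
Converting to metres (1° lat = 111195 m, cos φ = 0.640742): observed ΔN = -180.1 m, observed ΔE = 304.2 m.
Subtracting the expected shift leaves a residual of -180.1 − (-198) = 17.9 m north and 304.2 − (261) = 43.2 m east.
Residual distance = √(17.9² + 43.2²) = 46.8 m.

47 m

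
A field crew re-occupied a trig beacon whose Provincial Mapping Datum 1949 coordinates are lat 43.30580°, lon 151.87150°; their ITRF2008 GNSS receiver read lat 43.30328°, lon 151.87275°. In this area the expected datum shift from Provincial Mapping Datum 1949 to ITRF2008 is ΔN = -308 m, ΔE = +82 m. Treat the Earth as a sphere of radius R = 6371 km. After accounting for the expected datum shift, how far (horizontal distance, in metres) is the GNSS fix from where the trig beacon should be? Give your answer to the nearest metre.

34 m

Observed coordinate differences: Δφ = -0.00252°, Δλ = +0.00125°.
Converting to metres (1° lat = 111195 m, cos φ = 0.727703): observed ΔN = -280.2 m, observed ΔE = 101.1 m.
Subtracting the expected shift leaves a residual of -280.2 − (-308) = 27.8 m north and 101.1 − (82) = 19.1 m east.
Residual distance = √(27.8² + 19.1²) = 33.7 m.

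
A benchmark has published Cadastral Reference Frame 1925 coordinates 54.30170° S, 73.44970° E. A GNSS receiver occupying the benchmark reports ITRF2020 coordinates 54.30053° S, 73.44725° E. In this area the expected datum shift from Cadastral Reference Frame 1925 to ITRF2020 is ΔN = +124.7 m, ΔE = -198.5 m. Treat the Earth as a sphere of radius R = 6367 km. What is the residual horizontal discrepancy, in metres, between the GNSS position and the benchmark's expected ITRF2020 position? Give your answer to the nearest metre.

Observed coordinate differences: Δφ = +0.00117°, Δλ = -0.00245°.
Converting to metres (1° lat = 111125 m, cos φ = 0.583517): observed ΔN = 130.0 m, observed ΔE = -158.9 m.
Subtracting the expected shift leaves a residual of 130.0 − (124.7) = 5.3 m north and -158.9 − (-198.5) = 39.6 m east.
Residual distance = √(5.3² + 39.6²) = 40.0 m.

40 m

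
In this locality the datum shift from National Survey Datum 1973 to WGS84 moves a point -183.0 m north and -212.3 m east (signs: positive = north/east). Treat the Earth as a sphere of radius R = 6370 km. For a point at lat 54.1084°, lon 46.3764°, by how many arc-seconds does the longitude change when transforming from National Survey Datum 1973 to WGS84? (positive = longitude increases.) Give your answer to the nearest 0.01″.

At latitude 54.1084°, cos φ = 0.586254.
One radian of longitude at latitude φ spans R cos φ, so Δλ = ΔE / (R cos φ) = -212.3 / (6370000 × 0.586254) = -5.6849e-05 rad = -11.726″.

Δλ = -11.73″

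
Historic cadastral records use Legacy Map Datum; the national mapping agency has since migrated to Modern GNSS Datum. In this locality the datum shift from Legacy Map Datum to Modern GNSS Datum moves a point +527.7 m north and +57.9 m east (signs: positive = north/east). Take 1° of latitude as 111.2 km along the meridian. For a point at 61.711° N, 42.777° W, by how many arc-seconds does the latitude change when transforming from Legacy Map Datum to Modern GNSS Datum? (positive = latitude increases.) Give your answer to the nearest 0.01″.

Δφ = 17.08″

1° of latitude = 111.2 km, so Δφ = 527.7 / 111200 = 0.0047455° = 17.084″.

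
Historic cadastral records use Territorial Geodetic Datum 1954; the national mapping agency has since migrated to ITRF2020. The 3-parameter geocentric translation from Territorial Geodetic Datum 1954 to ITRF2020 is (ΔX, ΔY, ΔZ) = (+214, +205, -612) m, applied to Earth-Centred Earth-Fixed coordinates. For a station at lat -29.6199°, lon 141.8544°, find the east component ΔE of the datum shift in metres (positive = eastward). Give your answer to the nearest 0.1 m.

ΔE = -293.4 m

The local east axis at (φ, λ) is (−sin λ, cos λ, 0), so ΔE = −sin(141.8544°)·214 + cos(141.8544°)·205 = -293.40 m.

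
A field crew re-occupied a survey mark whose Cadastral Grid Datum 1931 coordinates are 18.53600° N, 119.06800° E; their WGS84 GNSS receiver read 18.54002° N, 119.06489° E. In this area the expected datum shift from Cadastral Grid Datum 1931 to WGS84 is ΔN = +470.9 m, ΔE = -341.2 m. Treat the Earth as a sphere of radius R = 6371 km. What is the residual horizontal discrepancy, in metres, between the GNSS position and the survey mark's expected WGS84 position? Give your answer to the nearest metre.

Observed coordinate differences: Δφ = +0.00402°, Δλ = -0.00311°.
Converting to metres (1° lat = 111195 m, cos φ = 0.948124): observed ΔN = 447.0 m, observed ΔE = -327.9 m.
Subtracting the expected shift leaves a residual of 447.0 − (470.9) = -23.9 m north and -327.9 − (-341.2) = 13.3 m east.
Residual distance = √((-23.9)² + 13.3²) = 27.4 m.

27 m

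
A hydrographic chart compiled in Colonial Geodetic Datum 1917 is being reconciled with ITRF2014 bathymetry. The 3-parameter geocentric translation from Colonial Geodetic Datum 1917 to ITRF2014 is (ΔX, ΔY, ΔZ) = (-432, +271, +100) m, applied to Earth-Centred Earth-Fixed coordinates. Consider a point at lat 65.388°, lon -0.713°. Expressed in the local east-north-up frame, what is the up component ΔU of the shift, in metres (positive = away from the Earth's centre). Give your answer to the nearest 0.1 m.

ΔU = -90.4 m

At φ = 65.388°, λ = -0.713°: sin φ = 0.909149, cos φ = 0.416471, sin λ = -0.012444, cos λ = 0.999923.
ΔU = cos φ cos λ·ΔX + cos φ sin λ·ΔY + sin φ·ΔZ = (0.416471)(0.999923)(-432) + (0.416471)(-0.012444)(271) + (0.909149)(100) = -90.39 m.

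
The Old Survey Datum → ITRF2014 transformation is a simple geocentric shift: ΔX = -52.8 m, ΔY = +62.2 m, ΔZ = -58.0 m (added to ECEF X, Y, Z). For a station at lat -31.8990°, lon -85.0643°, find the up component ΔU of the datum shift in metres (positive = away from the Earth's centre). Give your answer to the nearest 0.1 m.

The local up (radial) axis is (cos φ cos λ, cos φ sin λ, sin φ), giving ΔU = -3.857 − 52.611 + 30.649 = -25.82 m.

ΔU = -25.8 m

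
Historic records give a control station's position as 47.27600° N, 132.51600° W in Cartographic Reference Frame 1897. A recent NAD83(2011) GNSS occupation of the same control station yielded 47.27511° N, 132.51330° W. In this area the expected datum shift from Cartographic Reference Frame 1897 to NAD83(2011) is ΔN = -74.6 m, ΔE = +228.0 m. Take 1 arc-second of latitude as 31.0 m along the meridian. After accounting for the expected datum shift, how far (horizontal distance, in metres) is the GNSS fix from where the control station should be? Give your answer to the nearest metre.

34 m

Observed coordinate differences: Δφ = -0.00089°, Δλ = +0.00270°.
Converting to metres (1° lat = 111600 m, cos φ = 0.678467): observed ΔN = -99.3 m, observed ΔE = 204.4 m.
Subtracting the expected shift leaves a residual of -99.3 − (-74.6) = -24.7 m north and 204.4 − (228.0) = -23.6 m east.
Residual distance = √((-24.7)² + (-23.6)²) = 34.2 m.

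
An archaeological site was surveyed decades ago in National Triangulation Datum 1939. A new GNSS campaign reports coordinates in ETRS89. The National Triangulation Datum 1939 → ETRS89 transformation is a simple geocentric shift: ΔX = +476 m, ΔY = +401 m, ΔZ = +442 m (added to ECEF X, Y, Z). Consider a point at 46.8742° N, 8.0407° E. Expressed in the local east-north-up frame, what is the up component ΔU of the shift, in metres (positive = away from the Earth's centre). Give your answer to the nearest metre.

ΔU = 683 m

At φ = 46.8742°, λ = 8.0407°: sin φ = 0.729855, cos φ = 0.683602, sin λ = 0.139877, cos λ = 0.990169.
ΔU = cos φ cos λ·ΔX + cos φ sin λ·ΔY + sin φ·ΔZ = (0.683602)(0.990169)(476) + (0.683602)(0.139877)(401) + (0.729855)(442) = 683.14 m.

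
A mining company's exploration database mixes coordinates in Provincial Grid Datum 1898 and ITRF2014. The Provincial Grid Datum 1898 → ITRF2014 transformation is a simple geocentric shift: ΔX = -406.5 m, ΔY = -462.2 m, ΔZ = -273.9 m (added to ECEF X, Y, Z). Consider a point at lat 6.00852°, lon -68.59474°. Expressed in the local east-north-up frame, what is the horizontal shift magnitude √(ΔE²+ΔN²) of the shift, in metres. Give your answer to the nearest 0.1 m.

The local east axis at (φ, λ) is (−sin λ, cos λ, 0), so ΔE = −sin(-68.59474°)·(-406.5) + cos(-68.59474°)·(-462.2) = -547.15 m.
The local north axis is (−sin φ cos λ, −sin φ sin λ, cos φ), giving ΔN = 15.529 − 45.044 − 272.395 = -301.91 m.
Horizontal magnitude = √(ΔE² + ΔN²) = √((-547.15)² + (-301.91)²) = 624.91 m.

624.9 m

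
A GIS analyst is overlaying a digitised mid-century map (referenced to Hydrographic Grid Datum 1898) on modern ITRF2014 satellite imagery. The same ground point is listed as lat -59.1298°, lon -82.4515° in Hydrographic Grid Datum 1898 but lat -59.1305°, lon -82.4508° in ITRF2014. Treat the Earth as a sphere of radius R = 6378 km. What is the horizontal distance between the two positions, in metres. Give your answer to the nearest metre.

Δφ = -59.1305° − -59.1298° = -0.0007°; Δλ = -82.4508° − -82.4515° = +0.0007°.
1° along a meridian = πR/180 = 111317 m.
ΔN = Δφ × 111317 = -77.9 m; ΔE = Δλ × 111317 × cos(-59.1298°) = +0.0007 × 111317 × 0.513095 = 40.0 m.
Distance = √(ΔE² + ΔN²) = √(40.0² + (-77.9)²) = 87.6 m.

88 m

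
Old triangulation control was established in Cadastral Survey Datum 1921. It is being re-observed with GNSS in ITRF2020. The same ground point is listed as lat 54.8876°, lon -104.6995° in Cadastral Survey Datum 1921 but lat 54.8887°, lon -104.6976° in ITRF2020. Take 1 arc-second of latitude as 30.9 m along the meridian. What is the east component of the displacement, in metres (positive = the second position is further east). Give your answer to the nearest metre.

ΔE = 122 m

Δφ = 54.8887° − 54.8876° = +0.0011°; Δλ = -104.6976° − -104.6995° = +0.0019°.
1° of latitude = 3600 × 30.90 = 111240 m.
ΔN = Δφ × 111240 = 122.4 m; ΔE = Δλ × 111240 × cos(54.8876°) = +0.0019 × 111240 × 0.575182 = 121.6 m.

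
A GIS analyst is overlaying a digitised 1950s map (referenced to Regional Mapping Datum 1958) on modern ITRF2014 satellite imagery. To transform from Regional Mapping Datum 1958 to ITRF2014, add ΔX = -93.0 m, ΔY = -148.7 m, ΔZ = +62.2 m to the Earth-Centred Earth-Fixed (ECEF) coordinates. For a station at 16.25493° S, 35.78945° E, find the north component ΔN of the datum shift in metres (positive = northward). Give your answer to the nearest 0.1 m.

The local north axis is (−sin φ cos λ, −sin φ sin λ, cos φ), giving ΔN = -21.116 − 24.341 + 59.714 = 14.26 m.

ΔN = 14.3 m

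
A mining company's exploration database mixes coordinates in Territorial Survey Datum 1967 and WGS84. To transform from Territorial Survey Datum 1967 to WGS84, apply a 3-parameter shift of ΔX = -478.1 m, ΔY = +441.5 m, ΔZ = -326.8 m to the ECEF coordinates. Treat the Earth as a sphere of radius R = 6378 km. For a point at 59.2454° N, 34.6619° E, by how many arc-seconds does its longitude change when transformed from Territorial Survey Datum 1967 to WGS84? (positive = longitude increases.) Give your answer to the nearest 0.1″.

Δλ = 40.2″

sin φ = 0.859365, cos φ = 0.511362, sin λ = 0.568733, cos λ = 0.822522.
East component: ΔE = −sin λ·ΔX + cos λ·ΔY = −(0.568733)(-478.1) + (0.822522)(441.5) = 635.05 m.
1° of latitude spans πR/180 = 111317 m; at latitude φ, 1° of longitude spans that × cos φ = 56923.3 m, so Δλ = 635.05 / 56923.3 × 3600 = 40.163″.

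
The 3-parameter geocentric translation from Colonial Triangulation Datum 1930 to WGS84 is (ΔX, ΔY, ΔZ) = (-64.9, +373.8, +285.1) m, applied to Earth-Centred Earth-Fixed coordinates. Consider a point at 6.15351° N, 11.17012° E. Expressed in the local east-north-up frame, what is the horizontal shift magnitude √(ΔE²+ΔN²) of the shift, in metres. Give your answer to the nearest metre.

473 m

At φ = 6.15351°, λ = 11.17012°: sin φ = 0.107193, cos φ = 0.994238, sin λ = 0.193723, cos λ = 0.981056.
ΔE = −sin λ·ΔX + cos λ·ΔY = −(0.193723)·(-64.9) + (0.981056)·(373.8) = 379.29 m.
ΔN = −sin φ cos λ·ΔX − sin φ sin λ·ΔY + cos φ·ΔZ = −(0.107193)(0.981056)(-64.9) − (0.107193)(0.193723)(373.8) + (0.994238)(285.1) = 282.52 m.
Horizontal magnitude = √(ΔE² + ΔN²) = √(379.29² + 282.52²) = 472.95 m.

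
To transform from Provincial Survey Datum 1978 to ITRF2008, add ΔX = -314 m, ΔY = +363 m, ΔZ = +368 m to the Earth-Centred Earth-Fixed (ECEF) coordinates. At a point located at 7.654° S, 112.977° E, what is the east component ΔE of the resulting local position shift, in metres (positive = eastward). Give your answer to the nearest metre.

ΔE = 147 m

The local east axis at (φ, λ) is (−sin λ, cos λ, 0), so ΔE = −sin(112.977°)·(-314) + cos(112.977°)·363 = 147.39 m.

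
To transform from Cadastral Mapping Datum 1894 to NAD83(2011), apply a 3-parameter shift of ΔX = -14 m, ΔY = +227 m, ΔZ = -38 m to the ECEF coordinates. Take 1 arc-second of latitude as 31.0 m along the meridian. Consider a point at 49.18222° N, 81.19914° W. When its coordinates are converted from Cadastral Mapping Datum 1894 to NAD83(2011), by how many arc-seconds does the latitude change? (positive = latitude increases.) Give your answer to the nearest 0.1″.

sin φ = 0.756792, cos φ = 0.653655, sin λ = -0.988226, cos λ = 0.153001.
North component: ΔN = −sin φ cos λ·ΔX − sin φ sin λ·ΔY + cos φ·ΔZ = −(0.756792)(0.153001)(-14) − (0.756792)(-0.988226)(227) + (0.653655)(-38) = 146.55 m.
1° of latitude spans 3600 × 31.00 = 111600 m, so Δφ = 146.55 / 111600 × 3600 = 4.727″.

Δφ = 4.7″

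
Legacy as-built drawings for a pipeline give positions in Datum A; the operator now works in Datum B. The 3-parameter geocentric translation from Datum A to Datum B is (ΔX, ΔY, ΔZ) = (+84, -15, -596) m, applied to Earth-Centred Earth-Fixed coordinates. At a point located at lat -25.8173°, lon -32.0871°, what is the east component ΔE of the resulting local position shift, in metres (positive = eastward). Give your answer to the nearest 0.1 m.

ΔE = 31.9 m

The local east axis at (φ, λ) is (−sin λ, cos λ, 0), so ΔE = −sin(-32.0871°)·84 + cos(-32.0871°)·(-15) = 31.91 m.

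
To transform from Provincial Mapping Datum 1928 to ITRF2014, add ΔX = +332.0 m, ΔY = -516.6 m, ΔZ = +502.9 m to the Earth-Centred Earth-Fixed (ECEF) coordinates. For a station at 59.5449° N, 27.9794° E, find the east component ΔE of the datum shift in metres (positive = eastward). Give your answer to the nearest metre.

The local east axis at (φ, λ) is (−sin λ, cos λ, 0), so ΔE = −sin(27.9794°)·332.0 + cos(27.9794°)·(-516.6) = -611.98 m.

ΔE = -612 m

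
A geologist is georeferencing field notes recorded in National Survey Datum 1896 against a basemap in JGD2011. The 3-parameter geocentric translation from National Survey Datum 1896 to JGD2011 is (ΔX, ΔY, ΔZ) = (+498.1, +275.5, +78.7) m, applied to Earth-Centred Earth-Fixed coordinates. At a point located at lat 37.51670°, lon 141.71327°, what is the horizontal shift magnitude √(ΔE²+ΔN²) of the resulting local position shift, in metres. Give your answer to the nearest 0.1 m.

At φ = 37.51670°, λ = 141.71327°: sin φ = 0.608993, cos φ = 0.793176, sin λ = 0.619597, cos λ = -0.784920.
ΔE = −sin λ·ΔX + cos λ·ΔY = −(0.619597)·(498.1) + (-0.784920)·(275.5) = -524.87 m.
ΔN = −sin φ cos λ·ΔX − sin φ sin λ·ΔY + cos φ·ΔZ = −(0.608993)(-0.784920)(498.1) − (0.608993)(0.619597)(275.5) + (0.793176)(78.7) = 196.57 m.
Horizontal magnitude = √(ΔE² + ΔN²) = √((-524.87)² + 196.57²) = 560.47 m.

560.5 m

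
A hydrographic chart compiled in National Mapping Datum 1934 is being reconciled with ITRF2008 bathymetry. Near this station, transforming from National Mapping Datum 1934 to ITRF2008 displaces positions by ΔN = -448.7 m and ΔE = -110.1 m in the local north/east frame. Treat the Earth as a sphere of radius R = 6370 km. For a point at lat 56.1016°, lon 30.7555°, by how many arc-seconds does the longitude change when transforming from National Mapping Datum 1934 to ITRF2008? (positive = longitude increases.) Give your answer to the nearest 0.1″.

At latitude 56.1016°, cos φ = 0.557722.
One radian of longitude at latitude φ spans R cos φ, so Δλ = ΔE / (R cos φ) = -110.1 / (6370000 × 0.557722) = -3.0991e-05 rad = -6.392″.

Δλ = -6.4″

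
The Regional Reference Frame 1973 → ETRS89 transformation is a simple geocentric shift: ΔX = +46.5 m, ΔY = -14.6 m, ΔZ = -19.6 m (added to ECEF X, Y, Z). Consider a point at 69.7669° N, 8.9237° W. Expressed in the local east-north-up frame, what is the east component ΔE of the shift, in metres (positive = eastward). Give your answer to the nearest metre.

At φ = 69.7669°, λ = -8.9237°: sin φ = 0.938293, cos φ = 0.345840, sin λ = -0.155119, cos λ = 0.987896.
ΔE = −sin λ·ΔX + cos λ·ΔY = −(-0.155119)·(46.5) + (0.987896)·(-14.6) = -7.21 m.

ΔE = -7 m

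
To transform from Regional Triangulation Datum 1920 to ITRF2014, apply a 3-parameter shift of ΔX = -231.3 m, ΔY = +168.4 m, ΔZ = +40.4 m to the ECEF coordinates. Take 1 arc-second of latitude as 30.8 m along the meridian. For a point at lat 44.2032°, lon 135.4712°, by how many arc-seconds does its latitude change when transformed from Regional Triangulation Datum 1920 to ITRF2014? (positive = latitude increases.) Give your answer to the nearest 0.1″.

sin φ = 0.697205, cos φ = 0.716872, sin λ = 0.701268, cos λ = -0.712898.
North component: ΔN = −sin φ cos λ·ΔX − sin φ sin λ·ΔY + cos φ·ΔZ = −(0.697205)(-0.712898)(-231.3) − (0.697205)(0.701268)(168.4) + (0.716872)(40.4) = -168.34 m.
1° of latitude spans 3600 × 30.80 = 110880 m, so Δφ = -168.34 / 110880 × 3600 = -5.466″.

Δφ = -5.5″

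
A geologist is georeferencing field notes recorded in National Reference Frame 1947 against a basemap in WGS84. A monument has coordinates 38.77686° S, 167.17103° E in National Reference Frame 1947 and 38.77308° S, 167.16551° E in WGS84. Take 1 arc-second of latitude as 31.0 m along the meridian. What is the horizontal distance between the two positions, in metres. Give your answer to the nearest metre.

639 m

Δφ = -38.77308° − -38.77686° = +0.00378°; Δλ = 167.16551° − 167.17103° = -0.00552°.
1° of latitude = 3600 × 31.00 = 111600 m.
ΔN = Δφ × 111600 = 421.8 m; ΔE = Δλ × 111600 × cos(-38.77686°) = -0.00552 × 111600 × 0.779591 = -480.3 m.
Distance = √(ΔE² + ΔN²) = √((-480.3)² + 421.8²) = 639.2 m.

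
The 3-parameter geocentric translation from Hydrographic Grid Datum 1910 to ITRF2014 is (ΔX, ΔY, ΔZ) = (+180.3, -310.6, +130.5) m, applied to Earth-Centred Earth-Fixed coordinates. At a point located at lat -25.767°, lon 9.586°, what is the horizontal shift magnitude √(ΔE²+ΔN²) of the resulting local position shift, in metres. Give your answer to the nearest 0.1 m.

377.9 m

At φ = -25.767°, λ = 9.586°: sin φ = -0.434712, cos φ = 0.900569, sin λ = 0.166528, cos λ = 0.986037.
ΔE = −sin λ·ΔX + cos λ·ΔY = −(0.166528)·(180.3) + (0.986037)·(-310.6) = -336.29 m.
ΔN = −sin φ cos λ·ΔX − sin φ sin λ·ΔY + cos φ·ΔZ = −(-0.434712)(0.986037)(180.3) − (-0.434712)(0.166528)(-310.6) + (0.900569)(130.5) = 172.32 m.
Horizontal magnitude = √(ΔE² + ΔN²) = √((-336.29)² + 172.32²) = 377.87 m.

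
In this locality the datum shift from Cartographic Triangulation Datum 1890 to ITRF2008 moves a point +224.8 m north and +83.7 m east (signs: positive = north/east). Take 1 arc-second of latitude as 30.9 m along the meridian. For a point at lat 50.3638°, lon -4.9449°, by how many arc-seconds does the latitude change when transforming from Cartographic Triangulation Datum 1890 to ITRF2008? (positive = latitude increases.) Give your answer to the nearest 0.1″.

1″ of latitude = 30.90 m, so Δφ = 224.8 / 30.90 = 7.275″.

Δφ = 7.3″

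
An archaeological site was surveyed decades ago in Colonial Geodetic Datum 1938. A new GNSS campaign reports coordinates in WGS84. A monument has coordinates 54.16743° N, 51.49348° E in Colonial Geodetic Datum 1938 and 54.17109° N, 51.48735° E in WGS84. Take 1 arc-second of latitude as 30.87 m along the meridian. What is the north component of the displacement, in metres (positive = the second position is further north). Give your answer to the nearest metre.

ΔN = 407 m

Δφ = 54.17109° − 54.16743° = +0.00366°; Δλ = 51.48735° − 51.49348° = -0.00613°.
1° of latitude = 3600 × 30.87 = 111132 m.
ΔN = Δφ × 111132 = 406.7 m; ΔE = Δλ × 111132 × cos(54.16743°) = -0.00613 × 111132 × 0.585419 = -398.8 m.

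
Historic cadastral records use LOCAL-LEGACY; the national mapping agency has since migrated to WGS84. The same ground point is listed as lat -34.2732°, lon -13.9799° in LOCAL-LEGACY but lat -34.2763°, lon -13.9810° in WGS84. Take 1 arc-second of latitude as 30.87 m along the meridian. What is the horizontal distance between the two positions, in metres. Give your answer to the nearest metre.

Δφ = -34.2763° − -34.2732° = -0.0031°; Δλ = -13.9810° − -13.9799° = -0.0011°.
1° of latitude = 3600 × 30.87 = 111132 m.
ΔN = Δφ × 111132 = -344.5 m; ΔE = Δλ × 111132 × cos(-34.2732°) = -0.0011 × 111132 × 0.826362 = -101.0 m.
Distance = √(ΔE² + ΔN²) = √((-101.0)² + (-344.5)²) = 359.0 m.

359 m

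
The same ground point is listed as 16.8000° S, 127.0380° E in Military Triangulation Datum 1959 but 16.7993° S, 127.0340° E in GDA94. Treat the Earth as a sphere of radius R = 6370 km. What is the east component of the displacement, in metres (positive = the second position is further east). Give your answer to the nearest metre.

Δφ = -16.7993° − -16.8000° = +0.0007°; Δλ = 127.0340° − 127.0380° = -0.0040°.
1° along a meridian = πR/180 = 111177 m.
ΔN = Δφ × 111177 = 77.8 m; ΔE = Δλ × 111177 × cos(-16.8000°) = -0.0040 × 111177 × 0.957319 = -425.7 m.

ΔE = -426 m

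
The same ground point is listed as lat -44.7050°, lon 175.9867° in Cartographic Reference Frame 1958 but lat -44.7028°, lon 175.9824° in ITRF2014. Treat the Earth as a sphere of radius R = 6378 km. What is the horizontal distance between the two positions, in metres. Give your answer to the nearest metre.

Δφ = -44.7028° − -44.7050° = +0.0022°; Δλ = 175.9824° − 175.9867° = -0.0043°.
1° along a meridian = πR/180 = 111317 m.
ΔN = Δφ × 111317 = 244.9 m; ΔE = Δλ × 111317 × cos(-44.7050°) = -0.0043 × 111317 × 0.710738 = -340.2 m.
Distance = √(ΔE² + ΔN²) = √((-340.2)² + 244.9²) = 419.2 m.

419 m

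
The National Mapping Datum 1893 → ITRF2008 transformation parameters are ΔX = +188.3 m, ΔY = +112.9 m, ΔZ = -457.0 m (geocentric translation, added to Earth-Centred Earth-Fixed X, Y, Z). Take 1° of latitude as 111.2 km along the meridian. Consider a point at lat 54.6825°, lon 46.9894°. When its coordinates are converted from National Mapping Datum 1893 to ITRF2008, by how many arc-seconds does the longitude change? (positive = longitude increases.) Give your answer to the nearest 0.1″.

Δλ = -3.4″

sin φ = 0.815961, cos φ = 0.578107, sin λ = 0.731228, cos λ = 0.682134.
East component: ΔE = −sin λ·ΔX + cos λ·ΔY = −(0.731228)(188.3) + (0.682134)(112.9) = -60.68 m.
1° of latitude spans 111200 m; at latitude φ, 1° of longitude spans that × cos φ = 64285.5 m, so Δλ = -60.68 / 64285.5 × 3600 = -3.398″.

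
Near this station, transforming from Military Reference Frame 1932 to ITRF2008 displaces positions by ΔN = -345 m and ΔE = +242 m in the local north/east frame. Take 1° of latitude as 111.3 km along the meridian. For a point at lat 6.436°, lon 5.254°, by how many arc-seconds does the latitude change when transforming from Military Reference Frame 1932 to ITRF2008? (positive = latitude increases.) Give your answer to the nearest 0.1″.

1° of latitude = 111.3 km, so Δφ = -345.0 / 111300 = -0.0030997° = -11.159″.

Δφ = -11.2″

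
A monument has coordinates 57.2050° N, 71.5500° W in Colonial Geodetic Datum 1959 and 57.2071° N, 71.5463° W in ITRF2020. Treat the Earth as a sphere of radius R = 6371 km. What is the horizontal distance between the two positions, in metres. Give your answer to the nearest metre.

Δφ = 57.2071° − 57.2050° = +0.0021°; Δλ = -71.5463° − -71.5500° = +0.0037°.
1° along a meridian = πR/180 = 111195 m.
ΔN = Δφ × 111195 = 233.5 m; ΔE = Δλ × 111195 × cos(57.2050°) = +0.0037 × 111195 × 0.541635 = 222.8 m.
Distance = √(ΔE² + ΔN²) = √(222.8² + 233.5²) = 322.8 m.

323 m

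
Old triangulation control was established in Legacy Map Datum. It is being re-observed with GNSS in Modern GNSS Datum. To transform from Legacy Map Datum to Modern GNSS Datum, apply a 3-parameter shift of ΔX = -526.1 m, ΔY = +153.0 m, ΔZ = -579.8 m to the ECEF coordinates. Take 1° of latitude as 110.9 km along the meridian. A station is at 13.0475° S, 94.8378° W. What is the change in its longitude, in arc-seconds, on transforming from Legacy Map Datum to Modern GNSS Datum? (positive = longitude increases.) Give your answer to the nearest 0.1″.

Δλ = -17.9″

sin φ = -0.225759, cos φ = 0.974183, sin λ = -0.996437, cos λ = -0.084335.
East component: ΔE = −sin λ·ΔX + cos λ·ΔY = −(-0.996437)(-526.1) + (-0.084335)(153.0) = -537.13 m.
1° of latitude spans 110900 m; at latitude φ, 1° of longitude spans that × cos φ = 108036.9 m, so Δλ = -537.13 / 108036.9 × 3600 = -17.898″.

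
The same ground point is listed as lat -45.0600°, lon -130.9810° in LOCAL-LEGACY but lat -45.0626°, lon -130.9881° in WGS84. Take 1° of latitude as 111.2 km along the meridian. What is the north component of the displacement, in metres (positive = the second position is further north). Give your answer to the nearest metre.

Δφ = -45.0626° − -45.0600° = -0.0026°; Δλ = -130.9881° − -130.9810° = -0.0071°.
ΔN = Δφ × 111200 = -289.1 m; ΔE = Δλ × 111200 × cos(-45.0600°) = -0.0071 × 111200 × 0.706366 = -557.7 m.

ΔN = -289 m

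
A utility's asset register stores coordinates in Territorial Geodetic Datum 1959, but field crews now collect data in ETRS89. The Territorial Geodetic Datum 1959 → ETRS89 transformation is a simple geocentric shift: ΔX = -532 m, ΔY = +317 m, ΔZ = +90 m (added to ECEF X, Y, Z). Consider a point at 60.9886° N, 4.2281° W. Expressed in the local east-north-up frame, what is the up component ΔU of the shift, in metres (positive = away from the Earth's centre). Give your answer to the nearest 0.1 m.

ΔU = -189.9 m

The local up (radial) axis is (cos φ cos λ, cos φ sin λ, sin φ), giving ΔU = -257.309 − 11.335 + 78.707 = -189.94 m.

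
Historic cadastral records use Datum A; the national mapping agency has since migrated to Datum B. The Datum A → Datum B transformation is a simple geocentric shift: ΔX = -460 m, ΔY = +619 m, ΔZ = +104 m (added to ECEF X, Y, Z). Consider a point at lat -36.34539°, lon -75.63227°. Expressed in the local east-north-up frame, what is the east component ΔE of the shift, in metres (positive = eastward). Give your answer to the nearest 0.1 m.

The local east axis at (φ, λ) is (−sin λ, cos λ, 0), so ΔE = −sin(-75.63227°)·(-460) + cos(-75.63227°)·619 = -292.01 m.

ΔE = -292.0 m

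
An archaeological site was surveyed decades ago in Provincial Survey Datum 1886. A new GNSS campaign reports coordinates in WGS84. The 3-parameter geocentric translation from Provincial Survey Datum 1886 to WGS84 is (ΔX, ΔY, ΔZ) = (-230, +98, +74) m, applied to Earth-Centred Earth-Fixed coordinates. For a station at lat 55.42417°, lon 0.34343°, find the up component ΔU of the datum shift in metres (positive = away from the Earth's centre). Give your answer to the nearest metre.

ΔU = -69 m

At φ = 55.42417°, λ = 0.34343°: sin φ = 0.823376, cos φ = 0.567496, sin λ = 0.005994, cos λ = 0.999982.
ΔU = cos φ cos λ·ΔX + cos φ sin λ·ΔY + sin φ·ΔZ = (0.567496)(0.999982)(-230) + (0.567496)(0.005994)(98) + (0.823376)(74) = -69.26 m.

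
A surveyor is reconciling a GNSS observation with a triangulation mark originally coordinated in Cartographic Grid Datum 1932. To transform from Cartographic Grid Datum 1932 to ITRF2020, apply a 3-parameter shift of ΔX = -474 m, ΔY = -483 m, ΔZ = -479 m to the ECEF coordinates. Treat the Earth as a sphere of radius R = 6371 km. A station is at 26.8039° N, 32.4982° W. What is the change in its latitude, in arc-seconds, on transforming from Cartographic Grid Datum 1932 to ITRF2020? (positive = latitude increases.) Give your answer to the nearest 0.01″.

sin φ = 0.450938, cos φ = 0.892555, sin λ = -0.537273, cos λ = 0.843408.
North component: ΔN = −sin φ cos λ·ΔX − sin φ sin λ·ΔY + cos φ·ΔZ = −(0.450938)(0.843408)(-474) − (0.450938)(-0.537273)(-483) + (0.892555)(-479) = -364.28 m.
1° of latitude spans πR/180 = 111195 m, so Δφ = -364.28 / 111195 × 3600 = -11.794″.

Δφ = -11.79″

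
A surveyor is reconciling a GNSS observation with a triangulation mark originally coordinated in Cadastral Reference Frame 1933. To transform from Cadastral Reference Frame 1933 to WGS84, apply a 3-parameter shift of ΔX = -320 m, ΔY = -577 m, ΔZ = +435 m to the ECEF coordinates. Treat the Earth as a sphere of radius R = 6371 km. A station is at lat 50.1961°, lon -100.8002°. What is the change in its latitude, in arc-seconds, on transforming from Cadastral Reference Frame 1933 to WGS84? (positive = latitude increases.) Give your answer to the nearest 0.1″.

Δφ = -6.6″

sin φ = 0.768240, cos φ = 0.640162, sin λ = -0.982287, cos λ = -0.187385.
North component: ΔN = −sin φ cos λ·ΔX − sin φ sin λ·ΔY + cos φ·ΔZ = −(0.768240)(-0.187385)(-320) − (0.768240)(-0.982287)(-577) + (0.640162)(435) = -203.02 m.
1° of latitude spans πR/180 = 111195 m, so Δφ = -203.02 / 111195 × 3600 = -6.573″.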